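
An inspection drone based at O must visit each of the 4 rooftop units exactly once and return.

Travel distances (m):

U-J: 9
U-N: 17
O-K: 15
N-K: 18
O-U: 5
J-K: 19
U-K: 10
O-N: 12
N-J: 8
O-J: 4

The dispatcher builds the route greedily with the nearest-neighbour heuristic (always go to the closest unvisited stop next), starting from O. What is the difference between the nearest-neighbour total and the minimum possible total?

9 m longer than the optimal tour.

From O: J=4, U=5, N=12, K=15 → choose J (4).
From J: N=8, U=9, K=19 → choose N (8).
From N: U=17, K=18 → choose U (17).
From U: K=10 → choose K (10).
NN route O → J → N → U → K → O costs 54.
Optimal: O → U → K → N → J → O costs 45 (by enumerating all 12 distinct tours).
Excess = 54 − 45 = 9.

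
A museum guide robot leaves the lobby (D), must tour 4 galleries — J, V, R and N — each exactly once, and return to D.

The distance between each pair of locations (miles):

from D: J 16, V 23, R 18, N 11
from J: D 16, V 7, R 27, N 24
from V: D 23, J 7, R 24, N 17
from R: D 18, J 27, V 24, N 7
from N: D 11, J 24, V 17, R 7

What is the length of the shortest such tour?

There are 12 distinct closed tours to check (reversals are equivalent).
D → J → V → R → N → D: 16+7+24+7+11 = 65
D → J → V → N → R → D: 16+7+17+7+18 = 65
D → J → R → V → N → D: 16+27+24+17+11 = 95
D → J → R → N → V → D: 16+27+7+17+23 = 90
D → J → N → V → R → D: 16+24+17+24+18 = 99
D → J → N → R → V → D: 16+24+7+24+23 = 94
D → V → J → R → N → D: 23+7+27+7+11 = 75
D → V → J → N → R → D: 23+7+24+7+18 = 79
D → V → R → J → N → D: 23+24+27+24+11 = 109
D → V → N → J → R → D: 23+17+24+27+18 = 109
D → R → J → V → N → D: 18+27+7+17+11 = 80
D → R → V → J → N → D: 18+24+7+24+11 = 84
The minimum is 65.
One optimal route: D → J → V → R → N → D (or its reverse).

65 miles — the shortest possible round trip.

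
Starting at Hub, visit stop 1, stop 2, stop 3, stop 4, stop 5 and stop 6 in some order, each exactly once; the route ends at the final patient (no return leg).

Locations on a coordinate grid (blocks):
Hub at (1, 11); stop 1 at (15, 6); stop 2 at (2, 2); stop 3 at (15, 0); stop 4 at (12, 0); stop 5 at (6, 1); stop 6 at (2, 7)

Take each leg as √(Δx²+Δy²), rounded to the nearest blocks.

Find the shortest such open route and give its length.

Minimum one-way distance = 28 blocks.

There are 6! = 720 possible orderings.
Hub → stop 1 → stop 2 → stop 3 → stop 4 → stop 5 → stop 6: 15+14+13+3+6+7 = 58
Hub → stop 1 → stop 2 → stop 3 → stop 4 → stop 6 → stop 5: 15+14+13+3+12+7 = 64
Hub → stop 1 → stop 2 → stop 3 → stop 5 → stop 4 → stop 6: 15+14+13+9+6+12 = 69
Hub → stop 1 → stop 2 → stop 3 → stop 5 → stop 6 → stop 4: 15+14+13+9+7+12 = 70
Hub → stop 1 → stop 2 → stop 3 → stop 6 → stop 4 → stop 5: 15+14+13+15+12+6 = 75
Hub → stop 1 → stop 2 → stop 3 → stop 6 → stop 5 → stop 4: 15+14+13+15+7+6 = 70
Hub → stop 1 → stop 2 → stop 4 → stop 3 → stop 5 → stop 6: 15+14+10+3+9+7 = 58
Hub → stop 1 → stop 2 → stop 4 → stop 3 → stop 6 → stop 5: 15+14+10+3+15+7 = 64
… (712 more)
Hub → stop 6 → stop 2 → stop 5 → stop 4 → stop 3 → stop 1: 4+5+4+6+3+6 = 28  ← best
The minimum is 28.
One shortest path: Hub → stop 6 → stop 2 → stop 5 → stop 4 → stop 3 → stop 1.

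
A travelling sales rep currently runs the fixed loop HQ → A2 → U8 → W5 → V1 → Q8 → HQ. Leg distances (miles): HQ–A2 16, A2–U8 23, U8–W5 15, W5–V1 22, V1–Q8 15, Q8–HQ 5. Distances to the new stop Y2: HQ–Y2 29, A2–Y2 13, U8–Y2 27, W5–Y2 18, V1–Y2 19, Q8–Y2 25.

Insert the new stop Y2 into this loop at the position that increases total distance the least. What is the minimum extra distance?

Insertion cost between consecutive stops i–j is d(i,Y2) + d(Y2,j) − d(i,j):
  between HQ and A2: 29 + 13 − 16 = 26
  between A2 and U8: 13 + 27 − 23 = 17
  between U8 and W5: 27 + 18 − 15 = 30
  between W5 and V1: 18 + 19 − 22 = 15
  between V1 and Q8: 19 + 25 − 15 = 29
  between Q8 and HQ: 25 + 29 − 5 = 49
Cheapest insertion is between W5 and V1, adding 15.
New total = 96 + 15 = 111.

Adding 15 miles by placing Y2 on the W5–V1 leg.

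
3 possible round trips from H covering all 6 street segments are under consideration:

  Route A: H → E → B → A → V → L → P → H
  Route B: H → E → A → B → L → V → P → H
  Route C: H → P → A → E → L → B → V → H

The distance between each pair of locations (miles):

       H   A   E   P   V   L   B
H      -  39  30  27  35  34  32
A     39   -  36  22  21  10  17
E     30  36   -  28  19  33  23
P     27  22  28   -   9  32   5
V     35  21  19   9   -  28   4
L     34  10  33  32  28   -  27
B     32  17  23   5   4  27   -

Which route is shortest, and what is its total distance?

Route A: 30 + 23 + 17 + 21 + 28 + 32 + 27 = 178
Route B: 30 + 36 + 17 + 27 + 28 + 9 + 27 = 174
Route C: 27 + 22 + 36 + 33 + 27 + 4 + 35 = 184

174 miles — Route B is the shortest.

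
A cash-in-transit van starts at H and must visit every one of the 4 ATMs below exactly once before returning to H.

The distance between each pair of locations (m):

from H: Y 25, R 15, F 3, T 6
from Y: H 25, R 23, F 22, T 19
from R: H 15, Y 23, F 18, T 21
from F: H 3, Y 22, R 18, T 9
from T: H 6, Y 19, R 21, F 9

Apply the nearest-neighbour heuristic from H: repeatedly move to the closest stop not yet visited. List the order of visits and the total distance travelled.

From H: distances to unvisited — F=3, T=6, R=15, Y=25. Nearest is F (3).
From F: distances to unvisited — T=9, R=18, Y=22. Nearest is T (9).
From T: distances to unvisited — Y=19, R=21. Nearest is Y (19).
From Y: distances to unvisited — R=23. Nearest is R (23).
Return R→H: 15.
Total = 3 + 9 + 19 + 23 + 15 = 69.

Total distance 69 m via the nearest-neighbour route H → F → T → Y → R → H.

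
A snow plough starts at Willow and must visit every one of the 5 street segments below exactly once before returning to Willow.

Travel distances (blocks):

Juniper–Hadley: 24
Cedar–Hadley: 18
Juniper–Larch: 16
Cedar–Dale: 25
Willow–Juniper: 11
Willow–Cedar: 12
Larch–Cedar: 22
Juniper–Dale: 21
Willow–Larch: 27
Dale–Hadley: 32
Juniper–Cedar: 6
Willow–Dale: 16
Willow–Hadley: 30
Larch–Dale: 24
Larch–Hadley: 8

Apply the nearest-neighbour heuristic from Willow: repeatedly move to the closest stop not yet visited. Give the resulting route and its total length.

83 blocks along Willow → Juniper → Cedar → Hadley → Larch → Dale → Willow.

Willow → [Juniper:11 / Cedar:12 / Dale:16 / Larch:27 / Hadley:30] → Juniper (11)
Juniper → [Cedar:6 / Larch:16 / Dale:21 / Hadley:24] → Cedar (6)
Cedar → [Hadley:18 / Larch:22 / Dale:25] → Hadley (18)
Hadley → [Larch:8 / Dale:32] → Larch (8)
Larch → [Dale:24] → Dale (24)
Return Dale→Willow: 16.
Total = 11 + 6 + 18 + 8 + 24 + 16 = 83.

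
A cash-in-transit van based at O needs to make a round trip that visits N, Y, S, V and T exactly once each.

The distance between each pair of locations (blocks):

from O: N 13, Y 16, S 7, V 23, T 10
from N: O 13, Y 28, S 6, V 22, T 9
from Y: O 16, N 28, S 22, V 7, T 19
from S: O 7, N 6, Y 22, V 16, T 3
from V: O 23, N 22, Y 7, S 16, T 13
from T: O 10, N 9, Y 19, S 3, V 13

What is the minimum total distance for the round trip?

58 blocks — the shortest possible round trip.

With 5 stops there are 5!/2 = 60 distinct round trips (a route and its reverse cost the same).
O→N→Y→S→V→T→O: 13+28+22+16+13+10 = 102
O→N→Y→S→T→V→O: 13+28+22+3+13+23 = 102
O→N→Y→V→S→T→O: 13+28+7+16+3+10 = 77
O→N→Y→V→T→S→O: 13+28+7+13+3+7 = 71
O→N→Y→T→S→V→O: 13+28+19+3+16+23 = 102
O→N→Y→T→V→S→O: 13+28+19+13+16+7 = 96
O→N→S→Y→V→T→O: 13+6+22+7+13+10 = 71
O→N→S→Y→T→V→O: 13+6+22+19+13+23 = 96
O→N→S→V→Y→T→O: 13+6+16+7+19+10 = 71
O→N→S→V→T→Y→O: 13+6+16+13+19+16 = 83
O→N→S→T→Y→V→O: 13+6+3+19+7+23 = 71
O→N→S→T→V→Y→O: 13+6+3+13+7+16 = 58
O→N→V→Y→S→T→O: 13+22+7+22+3+10 = 77
O→N→V→Y→T→S→O: 13+22+7+19+3+7 = 71
… (46 more)
The minimum is 58.
One optimal route: O → N → S → T → V → Y → O (or its reverse).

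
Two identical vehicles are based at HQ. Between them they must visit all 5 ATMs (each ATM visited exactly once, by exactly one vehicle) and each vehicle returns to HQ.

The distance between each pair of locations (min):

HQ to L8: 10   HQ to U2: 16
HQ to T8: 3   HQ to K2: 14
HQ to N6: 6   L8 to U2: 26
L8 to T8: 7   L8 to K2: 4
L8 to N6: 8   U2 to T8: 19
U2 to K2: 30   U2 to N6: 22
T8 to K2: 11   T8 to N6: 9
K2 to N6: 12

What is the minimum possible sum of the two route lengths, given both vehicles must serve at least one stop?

Check every non-empty split of the stops between the two vehicles; for each half take its own optimal tour:
  {L8} + {U2, T8, K2, N6}: 20 + 64 = 84
  {U2} + {L8, T8, K2, N6}: 32 + 32 = 64
  {L8, U2} + {T8, K2, N6}: 52 + 32 = 84
  {T8} + {L8, U2, K2, N6}: 6 + 64 = 70
  {L8, T8} + {U2, K2, N6}: 20 + 64 = 84
  {U2, T8} + {L8, K2, N6}: 38 + 32 = 70
  … (15 splits in total)
Best: vehicle 1 HQ → U2 → HQ = 32; vehicle 2 HQ → T8 → L8 → K2 → N6 → HQ = 32; combined 64.

64 min — the smallest possible combined total.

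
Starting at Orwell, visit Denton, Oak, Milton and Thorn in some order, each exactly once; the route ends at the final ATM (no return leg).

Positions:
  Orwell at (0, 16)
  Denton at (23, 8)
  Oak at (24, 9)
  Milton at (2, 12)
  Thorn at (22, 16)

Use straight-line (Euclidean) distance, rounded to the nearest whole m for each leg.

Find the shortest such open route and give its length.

Shortest open route: 32 m.

There are 4! = 24 possible orderings.
Orwell → Denton → Oak → Milton → Thorn: 24+1+22+20 = 67
Orwell → Denton → Oak → Thorn → Milton: 24+1+7+20 = 52
Orwell → Denton → Milton → Oak → Thorn: 24+21+22+7 = 74
Orwell → Denton → Milton → Thorn → Oak: 24+21+20+7 = 72
Orwell → Denton → Thorn → Oak → Milton: 24+8+7+22 = 61
Orwell → Denton → Thorn → Milton → Oak: 24+8+20+22 = 74
Orwell → Oak → Denton → Milton → Thorn: 25+1+21+20 = 67
Orwell → Oak → Denton → Thorn → Milton: 25+1+8+20 = 54
Orwell → Oak → Milton → Denton → Thorn: 25+22+21+8 = 76
Orwell → Oak → Milton → Thorn → Denton: 25+22+20+8 = 75
Orwell → Oak → Thorn → Denton → Milton: 25+7+8+21 = 61
Orwell → Oak → Thorn → Milton → Denton: 25+7+20+21 = 73
Orwell → Milton → Denton → Oak → Thorn: 4+21+1+7 = 33
Orwell → Milton → Denton → Thorn → Oak: 4+21+8+7 = 40
… (10 more)
Orwell → Milton → Thorn → Oak → Denton: 4+20+7+1 = 32  ← best
The minimum is 32.
One shortest path: Orwell → Milton → Thorn → Oak → Denton.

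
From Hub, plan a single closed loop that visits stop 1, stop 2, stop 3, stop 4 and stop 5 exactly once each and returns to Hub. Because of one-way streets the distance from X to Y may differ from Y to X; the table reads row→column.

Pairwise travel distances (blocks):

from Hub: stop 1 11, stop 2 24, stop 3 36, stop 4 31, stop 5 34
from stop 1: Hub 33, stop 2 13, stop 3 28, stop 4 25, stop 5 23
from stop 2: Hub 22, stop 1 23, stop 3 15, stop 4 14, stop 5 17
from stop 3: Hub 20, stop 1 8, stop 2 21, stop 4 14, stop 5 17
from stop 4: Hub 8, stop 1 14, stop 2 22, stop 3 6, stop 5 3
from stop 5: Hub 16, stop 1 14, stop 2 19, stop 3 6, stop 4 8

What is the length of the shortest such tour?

Hub → stop 1 → stop 2 → stop 3 → stop 4 → stop 5 → Hub: 11+13+15+14+3+16 = 72
Hub → stop 1 → stop 2 → stop 3 → stop 5 → stop 4 → Hub: 11+13+15+17+8+8 = 72
Hub → stop 1 → stop 2 → stop 4 → stop 3 → stop 5 → Hub: 11+13+14+6+17+16 = 77
Hub → stop 1 → stop 2 → stop 4 → stop 5 → stop 3 → Hub: 11+13+14+3+6+20 = 67
Hub → stop 1 → stop 2 → stop 5 → stop 3 → stop 4 → Hub: 11+13+17+6+14+8 = 69
Hub → stop 1 → stop 2 → stop 5 → stop 4 → stop 3 → Hub: 11+13+17+8+6+20 = 75
Hub → stop 1 → stop 3 → stop 2 → stop 4 → stop 5 → Hub: 11+28+21+14+3+16 = 93
Hub → stop 1 → stop 3 → stop 2 → stop 5 → stop 4 → Hub: 11+28+21+17+8+8 = 93
Hub → stop 1 → stop 3 → stop 4 → stop 2 → stop 5 → Hub: 11+28+14+22+17+16 = 108
Hub → stop 1 → stop 3 → stop 4 → stop 5 → stop 2 → Hub: 11+28+14+3+19+22 = 97
Hub → stop 1 → stop 3 → stop 5 → stop 2 → stop 4 → Hub: 11+28+17+19+14+8 = 97
Hub → stop 1 → stop 3 → stop 5 → stop 4 → stop 2 → Hub: 11+28+17+8+22+22 = 108
Hub → stop 1 → stop 4 → stop 2 → stop 3 → stop 5 → Hub: 11+25+22+15+17+16 = 106
Hub → stop 1 → stop 4 → stop 2 → stop 5 → stop 3 → Hub: 11+25+22+17+6+20 = 101
… (106 more)
The minimum is 67.
One optimal route: Hub → stop 1 → stop 2 → stop 4 → stop 5 → stop 3 → Hub.

Minimum total distance: 67 blocks.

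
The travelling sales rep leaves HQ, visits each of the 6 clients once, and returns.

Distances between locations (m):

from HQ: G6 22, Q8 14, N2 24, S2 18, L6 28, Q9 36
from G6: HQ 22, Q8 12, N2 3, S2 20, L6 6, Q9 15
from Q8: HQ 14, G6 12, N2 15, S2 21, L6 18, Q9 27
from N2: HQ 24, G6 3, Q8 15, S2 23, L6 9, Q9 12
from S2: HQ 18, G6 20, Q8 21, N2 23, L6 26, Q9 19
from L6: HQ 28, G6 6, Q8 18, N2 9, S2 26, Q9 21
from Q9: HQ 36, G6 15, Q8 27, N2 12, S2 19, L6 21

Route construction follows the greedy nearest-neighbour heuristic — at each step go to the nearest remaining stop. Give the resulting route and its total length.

Total distance 96 m via the nearest-neighbour route HQ → Q8 → G6 → N2 → L6 → Q9 → S2 → HQ.

At HQ the remaining stops are Q8 14, S2 18, G6 22, N2 24, L6 28, Q9 36; go to Q8.
At Q8 the remaining stops are G6 12, N2 15, L6 18, S2 21, Q9 27; go to G6.
At G6 the remaining stops are N2 3, L6 6, Q9 15, S2 20; go to N2.
At N2 the remaining stops are L6 9, Q9 12, S2 23; go to L6.
At L6 the remaining stops are Q9 21, S2 26; go to Q9.
At Q9 the remaining stops are S2 19; go to S2.
Return S2→HQ: 18.
Total = 14 + 12 + 3 + 9 + 21 + 19 + 18 = 96.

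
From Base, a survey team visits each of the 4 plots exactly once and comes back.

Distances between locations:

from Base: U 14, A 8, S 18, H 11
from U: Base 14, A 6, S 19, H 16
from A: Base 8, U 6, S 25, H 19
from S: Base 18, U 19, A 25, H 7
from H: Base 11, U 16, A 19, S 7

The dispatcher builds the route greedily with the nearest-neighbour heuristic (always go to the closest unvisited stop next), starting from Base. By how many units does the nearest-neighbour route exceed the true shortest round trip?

From Base: A=8, H=11, U=14, S=18 → choose A (8).
From A: U=6, H=19, S=25 → choose U (6).
From U: H=16, S=19 → choose H (16).
From H: S=7 → choose S (7).
NN route Base → A → U → H → S → Base costs 55.
Optimal: Base → A → U → S → H → Base costs 51 (by enumerating all 12 distinct tours).
Excess = 55 − 51 = 4.

Excess over optimum: 4.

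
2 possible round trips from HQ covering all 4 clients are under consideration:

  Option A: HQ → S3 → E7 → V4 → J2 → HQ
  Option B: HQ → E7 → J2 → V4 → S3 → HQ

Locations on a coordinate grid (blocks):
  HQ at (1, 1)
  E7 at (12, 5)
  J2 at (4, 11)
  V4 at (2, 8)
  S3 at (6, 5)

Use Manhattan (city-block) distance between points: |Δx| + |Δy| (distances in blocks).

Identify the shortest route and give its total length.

Option A: 9 + 6 + 13 + 5 + 13 = 46
Option B: 15 + 14 + 5 + 7 + 9 = 50

Shortest is Option A, total 46 blocks.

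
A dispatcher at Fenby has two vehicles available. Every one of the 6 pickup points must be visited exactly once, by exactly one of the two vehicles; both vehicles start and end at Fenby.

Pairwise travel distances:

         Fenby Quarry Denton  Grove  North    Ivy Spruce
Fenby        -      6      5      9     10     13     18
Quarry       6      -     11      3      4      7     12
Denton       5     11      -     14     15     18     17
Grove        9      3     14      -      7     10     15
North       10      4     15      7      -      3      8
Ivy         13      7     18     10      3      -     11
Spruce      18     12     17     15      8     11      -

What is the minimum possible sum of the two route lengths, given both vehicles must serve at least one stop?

Minimum combined distance: 58.

There are 2^5 − 1 = 31 ways to divide the 6 stops into two non-empty groups. For each, the best each vehicle can do is its own shortest tour through its group:
  {Quarry} + {Denton, Grove, North, Ivy, Spruce}: 12 + 52 = 64
  {Denton} + {Quarry, Grove, North, Ivy, Spruce}: 10 + 48 = 58
  {Quarry, Denton} + {Grove, North, Ivy, Spruce}: 22 + 48 = 70
  {Grove} + {Quarry, Denton, North, Ivy, Spruce}: 18 + 46 = 64
  {Quarry, Grove} + {Denton, North, Ivy, Spruce}: 18 + 46 = 64
  {Denton, Grove} + {Quarry, North, Ivy, Spruce}: 28 + 42 = 70
  … (31 splits in total)
Best: vehicle 1 Fenby → Denton → Fenby = 10; vehicle 2 Fenby → Quarry → Grove → North → Ivy → Spruce → Fenby = 48; combined 58.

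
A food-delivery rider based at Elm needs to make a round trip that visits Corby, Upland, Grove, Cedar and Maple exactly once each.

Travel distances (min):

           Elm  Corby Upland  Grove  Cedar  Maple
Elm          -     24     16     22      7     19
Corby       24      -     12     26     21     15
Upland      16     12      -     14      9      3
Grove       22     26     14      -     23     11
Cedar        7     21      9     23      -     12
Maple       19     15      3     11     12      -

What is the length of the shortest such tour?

There are 60 distinct closed tours to check (reversals are equivalent).
Elm → Corby → Upland → Grove → Cedar → Maple → Elm: 24+12+14+23+12+19 = 104
Elm → Corby → Upland → Grove → Maple → Cedar → Elm: 24+12+14+11+12+7 = 80
Elm → Corby → Upland → Cedar → Grove → Maple → Elm: 24+12+9+23+11+19 = 98
Elm → Corby → Upland → Cedar → Maple → Grove → Elm: 24+12+9+12+11+22 = 90
Elm → Corby → Upland → Maple → Grove → Cedar → Elm: 24+12+3+11+23+7 = 80
Elm → Corby → Upland → Maple → Cedar → Grove → Elm: 24+12+3+12+23+22 = 96
Elm → Corby → Grove → Upland → Cedar → Maple → Elm: 24+26+14+9+12+19 = 104
Elm → Corby → Grove → Upland → Maple → Cedar → Elm: 24+26+14+3+12+7 = 86
Elm → Corby → Grove → Cedar → Upland → Maple → Elm: 24+26+23+9+3+19 = 104
Elm → Corby → Grove → Cedar → Maple → Upland → Elm: 24+26+23+12+3+16 = 104
Elm → Corby → Grove → Maple → Upland → Cedar → Elm: 24+26+11+3+9+7 = 80
Elm → Corby → Grove → Maple → Cedar → Upland → Elm: 24+26+11+12+9+16 = 98
Elm → Corby → Cedar → Upland → Grove → Maple → Elm: 24+21+9+14+11+19 = 98
Elm → Corby → Cedar → Upland → Maple → Grove → Elm: 24+21+9+3+11+22 = 90
… (46 more)
Elm → Grove → Maple → Corby → Upland → Cedar → Elm: 22+11+15+12+9+7 = 76  ← best
The minimum is 76.
One optimal route: Elm → Grove → Maple → Corby → Upland → Cedar → Elm (or its reverse).

Minimum total distance: 76 min.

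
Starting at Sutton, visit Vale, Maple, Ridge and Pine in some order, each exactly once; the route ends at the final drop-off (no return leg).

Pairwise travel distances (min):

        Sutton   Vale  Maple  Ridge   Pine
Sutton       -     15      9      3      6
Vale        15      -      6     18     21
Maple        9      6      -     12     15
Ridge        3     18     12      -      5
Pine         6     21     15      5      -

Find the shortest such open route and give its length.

There are 4! = 24 possible orderings.
Sutton - Vale - Maple - Ridge - Pine: 15+6+12+5 = 38
Sutton - Vale - Maple - Pine - Ridge: 15+6+15+5 = 41
Sutton - Vale - Ridge - Maple - Pine: 15+18+12+15 = 60
Sutton - Vale - Ridge - Pine - Maple: 15+18+5+15 = 53
Sutton - Vale - Pine - Maple - Ridge: 15+21+15+12 = 63
Sutton - Vale - Pine - Ridge - Maple: 15+21+5+12 = 53
Sutton - Maple - Vale - Ridge - Pine: 9+6+18+5 = 38
Sutton - Maple - Vale - Pine - Ridge: 9+6+21+5 = 41
Sutton - Maple - Ridge - Vale - Pine: 9+12+18+21 = 60
Sutton - Maple - Ridge - Pine - Vale: 9+12+5+21 = 47
Sutton - Maple - Pine - Vale - Ridge: 9+15+21+18 = 63
Sutton - Maple - Pine - Ridge - Vale: 9+15+5+18 = 47
Sutton - Ridge - Vale - Maple - Pine: 3+18+6+15 = 42
Sutton - Ridge - Vale - Pine - Maple: 3+18+21+15 = 57
… (10 more)
Sutton - Ridge - Pine - Maple - Vale: 3+5+15+6 = 29  ← best
The minimum is 29.
One shortest path: Sutton → Ridge → Pine → Maple → Vale.

29 min — the minimum one-way total.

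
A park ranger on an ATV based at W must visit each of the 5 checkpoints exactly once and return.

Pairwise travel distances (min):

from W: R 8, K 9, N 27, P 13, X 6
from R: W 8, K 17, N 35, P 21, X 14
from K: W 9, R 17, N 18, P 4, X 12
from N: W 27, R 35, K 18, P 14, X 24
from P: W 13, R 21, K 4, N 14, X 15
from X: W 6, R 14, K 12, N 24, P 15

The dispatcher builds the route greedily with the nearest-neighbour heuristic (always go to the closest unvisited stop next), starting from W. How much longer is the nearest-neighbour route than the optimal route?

From W: X=6, R=8, K=9, P=13, N=27 → choose X (6).
From X: K=12, R=14, P=15, N=24 → choose K (12).
From K: P=4, R=17, N=18 → choose P (4).
From P: N=14, R=21 → choose N (14).
From N: R=35 → choose R (35).
NN route W → X → K → P → N → R → W costs 79.
Optimal: W → R → K → P → N → X → W costs 73 (by enumerating all 60 distinct tours).
Excess = 79 − 73 = 6.

The nearest-neighbour route is 6 min longer than optimal.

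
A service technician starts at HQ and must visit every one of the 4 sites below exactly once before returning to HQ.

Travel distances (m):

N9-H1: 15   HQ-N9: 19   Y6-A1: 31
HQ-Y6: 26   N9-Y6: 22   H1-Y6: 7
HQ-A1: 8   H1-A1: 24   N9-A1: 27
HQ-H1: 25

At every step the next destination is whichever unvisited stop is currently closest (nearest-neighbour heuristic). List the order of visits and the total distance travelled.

Total distance 80 m via the nearest-neighbour route HQ → A1 → H1 → Y6 → N9 → HQ.

From HQ: distances to unvisited — A1=8, N9=19, H1=25, Y6=26. Nearest is A1 (8).
From A1: distances to unvisited — H1=24, N9=27, Y6=31. Nearest is H1 (24).
From H1: distances to unvisited — Y6=7, N9=15. Nearest is Y6 (7).
From Y6: distances to unvisited — N9=22. Nearest is N9 (22).
Return N9→HQ: 19.
Total = 8 + 24 + 7 + 22 + 19 = 80.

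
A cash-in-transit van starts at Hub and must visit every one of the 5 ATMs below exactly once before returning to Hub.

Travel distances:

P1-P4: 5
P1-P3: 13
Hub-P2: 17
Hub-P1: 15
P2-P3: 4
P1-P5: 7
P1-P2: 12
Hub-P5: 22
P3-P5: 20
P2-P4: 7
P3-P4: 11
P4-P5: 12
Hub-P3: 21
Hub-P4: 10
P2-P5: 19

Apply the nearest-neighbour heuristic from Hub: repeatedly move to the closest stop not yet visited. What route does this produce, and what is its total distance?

Total distance 66 via the nearest-neighbour route Hub → P4 → P1 → P5 → P2 → P3 → Hub.

Hub → [P4:10 / P1:15 / P2:17 / P3:21 / P5:22] → P4 (10)
P4 → [P1:5 / P2:7 / P3:11 / P5:12] → P1 (5)
P1 → [P5:7 / P2:12 / P3:13] → P5 (7)
P5 → [P2:19 / P3:20] → P2 (19)
P2 → [P3:4] → P3 (4)
Return P3→Hub: 21.
Total = 10 + 5 + 7 + 19 + 4 + 21 = 66.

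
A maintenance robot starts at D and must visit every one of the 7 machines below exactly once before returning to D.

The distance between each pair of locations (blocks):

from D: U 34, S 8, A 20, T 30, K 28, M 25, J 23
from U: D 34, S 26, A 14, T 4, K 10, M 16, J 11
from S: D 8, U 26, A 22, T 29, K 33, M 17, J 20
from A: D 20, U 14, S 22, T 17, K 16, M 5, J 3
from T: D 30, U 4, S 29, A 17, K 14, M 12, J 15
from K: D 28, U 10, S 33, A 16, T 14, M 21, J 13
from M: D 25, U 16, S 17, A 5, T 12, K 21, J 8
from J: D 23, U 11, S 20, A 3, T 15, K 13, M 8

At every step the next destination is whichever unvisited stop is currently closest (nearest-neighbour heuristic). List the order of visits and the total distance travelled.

90 blocks along D → S → M → A → J → U → T → K → D.

At D the remaining stops are S 8, A 20, J 23, M 25, K 28, T 30, U 34; go to S.
At S the remaining stops are M 17, J 20, A 22, U 26, T 29, K 33; go to M.
At M the remaining stops are A 5, J 8, T 12, U 16, K 21; go to A.
At A the remaining stops are J 3, U 14, K 16, T 17; go to J.
At J the remaining stops are U 11, K 13, T 15; go to U.
At U the remaining stops are T 4, K 10; go to T.
At T the remaining stops are K 14; go to K.
Return K→D: 28.
Total = 8 + 17 + 5 + 3 + 11 + 4 + 14 + 28 = 90.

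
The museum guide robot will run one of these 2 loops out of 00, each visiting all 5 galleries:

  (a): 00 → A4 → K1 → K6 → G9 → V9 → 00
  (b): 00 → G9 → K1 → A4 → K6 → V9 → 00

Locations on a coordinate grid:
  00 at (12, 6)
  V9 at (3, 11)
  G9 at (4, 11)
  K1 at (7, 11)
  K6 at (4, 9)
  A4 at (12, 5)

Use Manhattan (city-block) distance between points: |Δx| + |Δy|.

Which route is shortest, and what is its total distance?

34 — (a) is the shortest.

(a): 1 + 11 + 5 + 2 + 1 + 14 = 34
(b): 13 + 3 + 11 + 12 + 3 + 14 = 56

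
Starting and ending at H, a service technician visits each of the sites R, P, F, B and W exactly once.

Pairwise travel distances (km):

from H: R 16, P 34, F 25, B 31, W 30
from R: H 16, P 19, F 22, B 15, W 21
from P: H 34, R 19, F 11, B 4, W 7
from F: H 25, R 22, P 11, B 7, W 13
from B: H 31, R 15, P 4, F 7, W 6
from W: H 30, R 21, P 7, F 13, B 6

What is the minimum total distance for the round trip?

Shortest round trip = 80 km.

H→R→P→F→B→W→H: 16+19+11+7+6+30 = 89
H→R→P→F→W→B→H: 16+19+11+13+6+31 = 96
H→R→P→B→F→W→H: 16+19+4+7+13+30 = 89
H→R→P→B→W→F→H: 16+19+4+6+13+25 = 83
H→R→P→W→F→B→H: 16+19+7+13+7+31 = 93
H→R→P→W→B→F→H: 16+19+7+6+7+25 = 80
H→R→F→P→B→W→H: 16+22+11+4+6+30 = 89
H→R→F→P→W→B→H: 16+22+11+7+6+31 = 93
H→R→F→B→P→W→H: 16+22+7+4+7+30 = 86
H→R→F→B→W→P→H: 16+22+7+6+7+34 = 92
H→R→F→W→P→B→H: 16+22+13+7+4+31 = 93
H→R→F→W→B→P→H: 16+22+13+6+4+34 = 95
H→R→B→P→F→W→H: 16+15+4+11+13+30 = 89
H→R→B→P→W→F→H: 16+15+4+7+13+25 = 80
… (46 more)
The minimum is 80.
One optimal route: H → R → P → W → B → F → H (or its reverse).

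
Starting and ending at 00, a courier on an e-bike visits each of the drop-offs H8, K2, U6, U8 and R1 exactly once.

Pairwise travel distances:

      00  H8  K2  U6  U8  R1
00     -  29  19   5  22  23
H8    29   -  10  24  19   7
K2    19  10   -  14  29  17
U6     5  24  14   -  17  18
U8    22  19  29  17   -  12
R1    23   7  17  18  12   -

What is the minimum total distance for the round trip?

Minimum total distance: 70.

There are 60 distinct closed tours to check (reversals are equivalent).
00-H8-K2-U6-U8-R1-00: 29+10+14+17+12+23 = 105
00-H8-K2-U6-R1-U8-00: 29+10+14+18+12+22 = 105
00-H8-K2-U8-U6-R1-00: 29+10+29+17+18+23 = 126
00-H8-K2-U8-R1-U6-00: 29+10+29+12+18+5 = 103
00-H8-K2-R1-U6-U8-00: 29+10+17+18+17+22 = 113
00-H8-K2-R1-U8-U6-00: 29+10+17+12+17+5 = 90
00-H8-U6-K2-U8-R1-00: 29+24+14+29+12+23 = 131
00-H8-U6-K2-R1-U8-00: 29+24+14+17+12+22 = 118
00-H8-U6-U8-K2-R1-00: 29+24+17+29+17+23 = 139
00-H8-U6-U8-R1-K2-00: 29+24+17+12+17+19 = 118
00-H8-U6-R1-K2-U8-00: 29+24+18+17+29+22 = 139
00-H8-U6-R1-U8-K2-00: 29+24+18+12+29+19 = 131
00-H8-U8-K2-U6-R1-00: 29+19+29+14+18+23 = 132
00-H8-U8-K2-R1-U6-00: 29+19+29+17+18+5 = 117
… (46 more)
00-K2-H8-R1-U8-U6-00: 19+10+7+12+17+5 = 70  ← best
The minimum is 70.
One optimal route: 00 → K2 → H8 → R1 → U8 → U6 → 00 (or its reverse).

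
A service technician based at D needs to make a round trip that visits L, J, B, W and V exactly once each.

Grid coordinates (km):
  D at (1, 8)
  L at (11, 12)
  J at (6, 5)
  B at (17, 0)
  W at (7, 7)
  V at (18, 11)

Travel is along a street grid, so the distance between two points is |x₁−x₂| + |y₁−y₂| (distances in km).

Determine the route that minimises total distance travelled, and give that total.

60 km — the shortest possible round trip.

There are 60 distinct closed tours to check (reversals are equivalent).
D → L → J → B → W → V → D: 14+12+16+17+15+20 = 94
D → L → J → B → V → W → D: 14+12+16+12+15+7 = 76
D → L → J → W → B → V → D: 14+12+3+17+12+20 = 78
D → L → J → W → V → B → D: 14+12+3+15+12+24 = 80
D → L → J → V → B → W → D: 14+12+18+12+17+7 = 80
D → L → J → V → W → B → D: 14+12+18+15+17+24 = 100
D → L → B → J → W → V → D: 14+18+16+3+15+20 = 86
D → L → B → J → V → W → D: 14+18+16+18+15+7 = 88
D → L → B → W → J → V → D: 14+18+17+3+18+20 = 90
D → L → B → W → V → J → D: 14+18+17+15+18+8 = 90
D → L → B → V → J → W → D: 14+18+12+18+3+7 = 72
D → L → B → V → W → J → D: 14+18+12+15+3+8 = 70
D → L → W → J → B → V → D: 14+9+3+16+12+20 = 74
D → L → W → J → V → B → D: 14+9+3+18+12+24 = 80
… (46 more)
D → L → V → B → J → W → D: 14+8+12+16+3+7 = 60  ← best
The minimum is 60.
One optimal route: D → L → V → B → J → W → D (or its reverse).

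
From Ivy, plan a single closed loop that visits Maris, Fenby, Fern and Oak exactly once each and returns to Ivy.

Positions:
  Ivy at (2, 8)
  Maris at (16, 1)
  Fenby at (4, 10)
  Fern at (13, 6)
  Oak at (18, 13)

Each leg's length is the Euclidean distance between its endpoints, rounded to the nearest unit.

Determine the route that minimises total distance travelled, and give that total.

Ivy→Maris→Fenby→Fern→Oak→Ivy: 16+15+10+9+17 = 67
Ivy→Maris→Fenby→Oak→Fern→Ivy: 16+15+14+9+11 = 65
Ivy→Maris→Fern→Fenby→Oak→Ivy: 16+6+10+14+17 = 63
Ivy→Maris→Fern→Oak→Fenby→Ivy: 16+6+9+14+3 = 48
Ivy→Maris→Oak→Fenby→Fern→Ivy: 16+12+14+10+11 = 63
Ivy→Maris→Oak→Fern→Fenby→Ivy: 16+12+9+10+3 = 50
Ivy→Fenby→Maris→Fern→Oak→Ivy: 3+15+6+9+17 = 50
Ivy→Fenby→Maris→Oak→Fern→Ivy: 3+15+12+9+11 = 50
Ivy→Fenby→Fern→Maris→Oak→Ivy: 3+10+6+12+17 = 48
Ivy→Fenby→Oak→Maris→Fern→Ivy: 3+14+12+6+11 = 46
Ivy→Fern→Maris→Fenby→Oak→Ivy: 11+6+15+14+17 = 63
Ivy→Fern→Fenby→Maris→Oak→Ivy: 11+10+15+12+17 = 65
The minimum is 46.
One optimal route: Ivy → Fenby → Oak → Maris → Fern → Ivy (or its reverse).

Shortest round trip = 46.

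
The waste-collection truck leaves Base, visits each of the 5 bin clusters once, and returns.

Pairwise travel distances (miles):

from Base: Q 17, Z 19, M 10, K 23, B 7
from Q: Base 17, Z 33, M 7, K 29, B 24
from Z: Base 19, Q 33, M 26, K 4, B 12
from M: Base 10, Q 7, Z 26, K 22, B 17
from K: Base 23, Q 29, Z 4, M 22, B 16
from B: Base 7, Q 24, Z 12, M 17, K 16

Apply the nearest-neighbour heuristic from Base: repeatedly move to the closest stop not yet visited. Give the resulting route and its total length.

Nearest-neighbour total = 69 miles; route Base → B → Z → K → M → Q → Base.

At Base the remaining stops are B 7, M 10, Q 17, Z 19, K 23; go to B.
At B the remaining stops are Z 12, K 16, M 17, Q 24; go to Z.
At Z the remaining stops are K 4, M 26, Q 33; go to K.
At K the remaining stops are M 22, Q 29; go to M.
At M the remaining stops are Q 7; go to Q.
Return Q→Base: 17.
Total = 7 + 12 + 4 + 22 + 7 + 17 = 69.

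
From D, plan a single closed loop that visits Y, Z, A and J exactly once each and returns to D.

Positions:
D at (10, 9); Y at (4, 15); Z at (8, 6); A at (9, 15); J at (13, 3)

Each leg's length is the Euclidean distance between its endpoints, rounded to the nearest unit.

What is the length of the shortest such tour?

D - Y - Z - A - J - D: 8+10+9+13+7 = 47
D - Y - Z - J - A - D: 8+10+6+13+6 = 43
D - Y - A - Z - J - D: 8+5+9+6+7 = 35
D - Y - A - J - Z - D: 8+5+13+6+4 = 36
D - Y - J - Z - A - D: 8+15+6+9+6 = 44
D - Y - J - A - Z - D: 8+15+13+9+4 = 49
D - Z - Y - A - J - D: 4+10+5+13+7 = 39
D - Z - Y - J - A - D: 4+10+15+13+6 = 48
D - Z - A - Y - J - D: 4+9+5+15+7 = 40
D - Z - J - Y - A - D: 4+6+15+5+6 = 36
D - A - Y - Z - J - D: 6+5+10+6+7 = 34
D - A - Z - Y - J - D: 6+9+10+15+7 = 47
The minimum is 34.
One optimal route: D → A → Y → Z → J → D (or its reverse).

34 — the shortest possible round trip.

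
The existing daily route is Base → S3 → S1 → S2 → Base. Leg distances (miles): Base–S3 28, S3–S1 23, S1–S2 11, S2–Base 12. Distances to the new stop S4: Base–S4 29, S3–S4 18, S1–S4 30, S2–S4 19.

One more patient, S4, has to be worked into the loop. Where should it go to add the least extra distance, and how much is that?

Adding 19 miles by placing S4 on the Base–S3 leg.

Insertion cost between consecutive stops i–j is d(i,S4) + d(S4,j) − d(i,j):
  between Base and S3: 29 + 18 − 28 = 19
  between S3 and S1: 18 + 30 − 23 = 25
  between S1 and S2: 30 + 19 − 11 = 38
  between S2 and Base: 19 + 29 − 12 = 36
Cheapest insertion is between Base and S3, adding 19.
New total = 74 + 19 = 93.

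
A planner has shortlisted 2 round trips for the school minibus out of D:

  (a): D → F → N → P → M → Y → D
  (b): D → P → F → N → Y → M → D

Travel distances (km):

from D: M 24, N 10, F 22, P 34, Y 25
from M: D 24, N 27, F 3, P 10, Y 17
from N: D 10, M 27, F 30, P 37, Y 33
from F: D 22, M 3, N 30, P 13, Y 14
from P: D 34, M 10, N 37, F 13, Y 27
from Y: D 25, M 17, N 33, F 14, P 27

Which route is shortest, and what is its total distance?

Shortest is (a), total 141 km.

(a): 22 + 30 + 37 + 10 + 17 + 25 = 141
(b): 34 + 13 + 30 + 33 + 17 + 24 = 151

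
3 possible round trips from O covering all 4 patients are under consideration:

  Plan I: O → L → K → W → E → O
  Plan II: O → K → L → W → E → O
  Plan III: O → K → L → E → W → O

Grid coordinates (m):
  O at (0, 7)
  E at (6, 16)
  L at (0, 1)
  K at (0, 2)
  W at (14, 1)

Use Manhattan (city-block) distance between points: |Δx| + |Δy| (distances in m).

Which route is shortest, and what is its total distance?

Plan I: 6 + 1 + 15 + 23 + 15 = 60
Plan II: 5 + 1 + 14 + 23 + 15 = 58
Plan III: 5 + 1 + 21 + 23 + 20 = 70

58 m — Plan II is the shortest.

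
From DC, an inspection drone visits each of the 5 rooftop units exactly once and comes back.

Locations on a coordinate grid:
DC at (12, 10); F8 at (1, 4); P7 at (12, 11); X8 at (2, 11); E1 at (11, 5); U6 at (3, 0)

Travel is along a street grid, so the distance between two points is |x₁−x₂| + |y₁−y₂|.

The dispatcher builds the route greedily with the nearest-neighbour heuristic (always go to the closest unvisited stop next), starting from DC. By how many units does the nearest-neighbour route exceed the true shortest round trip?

The nearest-neighbour route is 4 longer than optimal.

DC: P7=1, E1=6, X8=11, F8=17, U6=19 ⇒ P7
P7: E1=7, X8=10, F8=18, U6=20 ⇒ E1
E1: F8=11, U6=13, X8=15 ⇒ F8
F8: U6=6, X8=8 ⇒ U6
U6: X8=12 ⇒ X8
NN route DC → P7 → E1 → F8 → U6 → X8 → DC costs 48.
Optimal: DC → P7 → X8 → F8 → U6 → E1 → DC costs 44 (by enumerating all 60 distinct tours).
Excess = 48 − 44 = 4.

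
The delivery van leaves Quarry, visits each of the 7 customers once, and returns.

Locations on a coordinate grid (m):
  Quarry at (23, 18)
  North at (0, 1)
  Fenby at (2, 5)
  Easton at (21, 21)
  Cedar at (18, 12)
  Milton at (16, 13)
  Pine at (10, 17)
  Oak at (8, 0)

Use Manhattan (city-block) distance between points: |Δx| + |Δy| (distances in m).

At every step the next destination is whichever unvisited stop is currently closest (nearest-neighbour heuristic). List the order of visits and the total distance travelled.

From Quarry: distances to unvisited — Easton=5, Cedar=11, Milton=12, Pine=14, Oak=33, Fenby=34, North=40. Nearest is Easton (5).
From Easton: distances to unvisited — Cedar=12, Milton=13, Pine=15, Oak=34, Fenby=35, North=41. Nearest is Cedar (12).
From Cedar: distances to unvisited — Milton=3, Pine=13, Oak=22, Fenby=23, North=29. Nearest is Milton (3).
From Milton: distances to unvisited — Pine=10, Oak=21, Fenby=22, North=28. Nearest is Pine (10).
From Pine: distances to unvisited — Oak=19, Fenby=20, North=26. Nearest is Oak (19).
From Oak: distances to unvisited — North=9, Fenby=11. Nearest is North (9).
From North: distances to unvisited — Fenby=6. Nearest is Fenby (6).
Return Fenby→Quarry: 34.
Total = 5 + 12 + 3 + 10 + 19 + 9 + 6 + 34 = 98.

Total distance 98 m via the nearest-neighbour route Quarry → Easton → Cedar → Milton → Pine → Oak → North → Fenby → Quarry.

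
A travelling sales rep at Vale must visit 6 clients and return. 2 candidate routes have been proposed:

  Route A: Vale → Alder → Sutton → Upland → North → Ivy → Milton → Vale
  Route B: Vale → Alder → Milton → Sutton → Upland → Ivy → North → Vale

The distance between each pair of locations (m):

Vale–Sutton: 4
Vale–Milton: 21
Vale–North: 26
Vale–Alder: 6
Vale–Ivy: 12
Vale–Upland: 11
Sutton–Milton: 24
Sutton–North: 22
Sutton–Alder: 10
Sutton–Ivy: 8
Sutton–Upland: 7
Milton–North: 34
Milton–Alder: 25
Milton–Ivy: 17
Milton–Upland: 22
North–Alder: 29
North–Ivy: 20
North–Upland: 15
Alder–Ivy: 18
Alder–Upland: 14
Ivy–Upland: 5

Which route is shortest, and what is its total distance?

96 m — Route A is the shortest.

Route A: 6 + 10 + 7 + 15 + 20 + 17 + 21 = 96
Route B: 6 + 25 + 24 + 7 + 5 + 20 + 26 = 113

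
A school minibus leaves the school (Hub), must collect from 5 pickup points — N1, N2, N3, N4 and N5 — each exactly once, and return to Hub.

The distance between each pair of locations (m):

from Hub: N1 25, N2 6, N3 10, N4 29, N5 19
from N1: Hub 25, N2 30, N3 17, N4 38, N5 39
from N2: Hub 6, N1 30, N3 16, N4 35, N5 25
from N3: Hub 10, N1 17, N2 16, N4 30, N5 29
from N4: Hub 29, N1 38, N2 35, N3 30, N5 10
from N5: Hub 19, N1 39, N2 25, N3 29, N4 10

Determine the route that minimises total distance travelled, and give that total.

Shortest round trip = 106 m.

Hub → N1 → N2 → N3 → N4 → N5 → Hub: 25+30+16+30+10+19 = 130
Hub → N1 → N2 → N3 → N5 → N4 → Hub: 25+30+16+29+10+29 = 139
Hub → N1 → N2 → N4 → N3 → N5 → Hub: 25+30+35+30+29+19 = 168
Hub → N1 → N2 → N4 → N5 → N3 → Hub: 25+30+35+10+29+10 = 139
Hub → N1 → N2 → N5 → N3 → N4 → Hub: 25+30+25+29+30+29 = 168
Hub → N1 → N2 → N5 → N4 → N3 → Hub: 25+30+25+10+30+10 = 130
Hub → N1 → N3 → N2 → N4 → N5 → Hub: 25+17+16+35+10+19 = 122
Hub → N1 → N3 → N2 → N5 → N4 → Hub: 25+17+16+25+10+29 = 122
Hub → N1 → N3 → N4 → N2 → N5 → Hub: 25+17+30+35+25+19 = 151
Hub → N1 → N3 → N4 → N5 → N2 → Hub: 25+17+30+10+25+6 = 113
Hub → N1 → N3 → N5 → N2 → N4 → Hub: 25+17+29+25+35+29 = 160
Hub → N1 → N3 → N5 → N4 → N2 → Hub: 25+17+29+10+35+6 = 122
Hub → N1 → N4 → N2 → N3 → N5 → Hub: 25+38+35+16+29+19 = 162
Hub → N1 → N4 → N2 → N5 → N3 → Hub: 25+38+35+25+29+10 = 162
… (46 more)
Hub → N2 → N3 → N1 → N4 → N5 → Hub: 6+16+17+38+10+19 = 106  ← best
The minimum is 106.
One optimal route: Hub → N2 → N3 → N1 → N4 → N5 → Hub (or its reverse).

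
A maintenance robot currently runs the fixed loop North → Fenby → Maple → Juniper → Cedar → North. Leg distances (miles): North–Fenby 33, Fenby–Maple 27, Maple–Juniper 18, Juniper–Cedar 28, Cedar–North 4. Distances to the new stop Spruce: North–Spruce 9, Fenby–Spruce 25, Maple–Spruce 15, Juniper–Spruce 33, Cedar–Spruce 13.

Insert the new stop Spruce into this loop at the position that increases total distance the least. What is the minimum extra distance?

Insertion cost between consecutive stops i–j is d(i,Spruce) + d(Spruce,j) − d(i,j):
  between North and Fenby: 9 + 25 − 33 = 1
  between Fenby and Maple: 25 + 15 − 27 = 13
  between Maple and Juniper: 15 + 33 − 18 = 30
  between Juniper and Cedar: 33 + 13 − 28 = 18
  between Cedar and North: 13 + 9 − 4 = 18
Cheapest insertion is between North and Fenby, adding 1.
New total = 110 + 1 = 111.

Minimum extra distance: 1 miles, inserting Spruce between North and Fenby.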